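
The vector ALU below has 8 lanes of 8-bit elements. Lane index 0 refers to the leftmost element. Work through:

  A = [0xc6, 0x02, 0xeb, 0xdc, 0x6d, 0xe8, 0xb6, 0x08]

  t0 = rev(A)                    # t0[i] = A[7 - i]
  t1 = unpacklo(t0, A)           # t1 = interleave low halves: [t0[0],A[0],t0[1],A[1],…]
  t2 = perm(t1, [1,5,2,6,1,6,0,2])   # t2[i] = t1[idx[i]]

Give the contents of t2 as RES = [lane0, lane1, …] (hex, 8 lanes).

RES = [ 0xc6  0xeb  0xb6  0x6d  0xc6  0x6d  0x08  0xb6 ]

→ t0 |08|b6|e8|6d|dc|eb|02|c6|
→ t1 |08|c6|b6|02|e8|eb|6d|dc|
→ t2 |c6|eb|b6|6d|c6|6d|08|b6|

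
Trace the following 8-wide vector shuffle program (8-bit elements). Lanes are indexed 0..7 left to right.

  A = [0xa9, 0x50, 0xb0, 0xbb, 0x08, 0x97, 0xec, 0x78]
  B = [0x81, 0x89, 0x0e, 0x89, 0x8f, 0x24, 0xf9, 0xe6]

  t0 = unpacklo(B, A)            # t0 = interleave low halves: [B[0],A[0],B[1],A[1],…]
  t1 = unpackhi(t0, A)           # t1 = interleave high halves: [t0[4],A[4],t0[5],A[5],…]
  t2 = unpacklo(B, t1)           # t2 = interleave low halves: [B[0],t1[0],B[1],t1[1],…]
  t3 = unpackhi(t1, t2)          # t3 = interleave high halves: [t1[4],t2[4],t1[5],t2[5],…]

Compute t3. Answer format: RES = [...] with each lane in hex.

  t0: 81 a9 89 50 0e b0 89 bb
  t1: 0e 08 b0 97 89 ec bb 78
  t2: 81 0e 89 08 0e b0 89 97
  t3: 89 0e ec b0 bb 89 78 97

RES = [ 0x89  0x0e  0xec  0xb0  0xbb  0x89  0x78  0x97 ]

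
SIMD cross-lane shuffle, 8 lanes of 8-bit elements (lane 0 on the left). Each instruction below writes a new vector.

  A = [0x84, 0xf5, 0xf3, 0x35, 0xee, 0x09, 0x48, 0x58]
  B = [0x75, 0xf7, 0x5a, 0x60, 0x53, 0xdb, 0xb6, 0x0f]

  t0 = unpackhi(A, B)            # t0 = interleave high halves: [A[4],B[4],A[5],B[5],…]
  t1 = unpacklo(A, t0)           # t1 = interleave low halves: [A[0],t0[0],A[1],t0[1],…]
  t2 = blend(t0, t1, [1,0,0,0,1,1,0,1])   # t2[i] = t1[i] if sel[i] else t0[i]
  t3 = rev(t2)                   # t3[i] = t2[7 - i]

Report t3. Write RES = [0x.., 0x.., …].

→ t0 |ee|53|09|db|48|b6|58|0f|
→ t1 |84|ee|f5|53|f3|09|35|db|
→ t2 |84|53|09|db|f3|09|58|db|
→ t3 |db|58|09|f3|db|09|53|84|

RES = [0xdb, 0x58, 0x09, 0xf3, 0xdb, 0x09, 0x53, 0x84]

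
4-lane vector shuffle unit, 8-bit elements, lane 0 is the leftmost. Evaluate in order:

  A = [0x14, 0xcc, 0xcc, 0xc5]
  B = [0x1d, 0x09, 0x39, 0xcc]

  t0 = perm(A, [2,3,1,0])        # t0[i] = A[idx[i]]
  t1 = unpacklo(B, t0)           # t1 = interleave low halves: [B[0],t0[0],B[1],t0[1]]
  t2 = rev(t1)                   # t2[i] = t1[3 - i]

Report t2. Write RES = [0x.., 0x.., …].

  t0: cc c5 cc 14
  t1: 1d cc 09 c5
  t2: c5 09 cc 1d

RES = [0xc5, 0x09, 0xcc, 0x1d]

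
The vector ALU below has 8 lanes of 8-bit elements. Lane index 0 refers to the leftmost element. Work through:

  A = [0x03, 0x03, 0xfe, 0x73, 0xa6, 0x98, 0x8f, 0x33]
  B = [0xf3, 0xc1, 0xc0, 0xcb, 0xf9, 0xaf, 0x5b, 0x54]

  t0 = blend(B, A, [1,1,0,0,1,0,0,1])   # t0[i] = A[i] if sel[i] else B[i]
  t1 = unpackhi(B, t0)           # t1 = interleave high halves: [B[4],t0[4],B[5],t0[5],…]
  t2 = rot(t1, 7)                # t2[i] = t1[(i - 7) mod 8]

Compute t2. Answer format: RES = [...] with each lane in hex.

RES = [ 0xa6  0xaf  0xaf  0x5b  0x5b  0x54  0x33  0xf9 ]

t0 = [0x03, 0x03, 0xc0, 0xcb, 0xa6, 0xaf, 0x5b, 0x33]
t1 = [0xf9, 0xa6, 0xaf, 0xaf, 0x5b, 0x5b, 0x54, 0x33]
t2 = [0xa6, 0xaf, 0xaf, 0x5b, 0x5b, 0x54, 0x33, 0xf9]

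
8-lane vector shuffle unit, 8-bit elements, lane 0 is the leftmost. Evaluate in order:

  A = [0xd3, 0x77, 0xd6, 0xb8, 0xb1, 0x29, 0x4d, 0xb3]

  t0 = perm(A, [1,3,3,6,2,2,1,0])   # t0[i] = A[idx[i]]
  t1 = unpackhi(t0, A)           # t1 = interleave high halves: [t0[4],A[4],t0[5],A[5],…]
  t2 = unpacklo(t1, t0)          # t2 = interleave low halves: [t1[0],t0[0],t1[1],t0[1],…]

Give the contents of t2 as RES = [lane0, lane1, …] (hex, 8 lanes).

RES = [0xd6, 0x77, 0xb1, 0xb8, 0xd6, 0xb8, 0x29, 0x4d]

→ t0 |77|b8|b8|4d|d6|d6|77|d3|
→ t1 |d6|b1|d6|29|77|4d|d3|b3|
→ t2 |d6|77|b1|b8|d6|b8|29|4d|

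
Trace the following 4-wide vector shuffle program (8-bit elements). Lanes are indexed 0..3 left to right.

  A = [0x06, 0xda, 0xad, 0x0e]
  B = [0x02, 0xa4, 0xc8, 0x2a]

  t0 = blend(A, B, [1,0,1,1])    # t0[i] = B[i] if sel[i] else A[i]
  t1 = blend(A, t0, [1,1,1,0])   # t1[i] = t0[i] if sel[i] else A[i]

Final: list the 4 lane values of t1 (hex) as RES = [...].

→ t0 |02|da|c8|2a|
→ t1 |02|da|c8|0e|

RES = [ 0x02  0xda  0xc8  0x0e ]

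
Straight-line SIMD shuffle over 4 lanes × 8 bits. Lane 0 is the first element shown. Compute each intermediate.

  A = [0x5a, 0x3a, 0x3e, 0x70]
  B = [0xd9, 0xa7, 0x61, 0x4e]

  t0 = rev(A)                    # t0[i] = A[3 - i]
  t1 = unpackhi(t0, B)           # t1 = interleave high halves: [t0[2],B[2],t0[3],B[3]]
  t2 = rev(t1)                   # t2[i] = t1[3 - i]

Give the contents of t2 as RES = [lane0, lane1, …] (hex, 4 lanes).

RES = [0x4e, 0x5a, 0x61, 0x3a]

  t0: 70 3e 3a 5a
  t1: 3a 61 5a 4e
  t2: 4e 5a 61 3a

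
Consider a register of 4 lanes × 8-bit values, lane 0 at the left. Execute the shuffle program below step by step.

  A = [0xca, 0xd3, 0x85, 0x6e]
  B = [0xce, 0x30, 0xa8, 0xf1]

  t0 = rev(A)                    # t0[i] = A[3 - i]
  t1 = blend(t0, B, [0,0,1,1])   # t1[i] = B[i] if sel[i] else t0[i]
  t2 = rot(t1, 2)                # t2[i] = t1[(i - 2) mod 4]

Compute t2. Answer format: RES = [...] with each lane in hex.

RES = [0xa8, 0xf1, 0x6e, 0x85]

  t0: 6e 85 d3 ca
  t1: 6e 85 a8 f1
  t2: a8 f1 6e 85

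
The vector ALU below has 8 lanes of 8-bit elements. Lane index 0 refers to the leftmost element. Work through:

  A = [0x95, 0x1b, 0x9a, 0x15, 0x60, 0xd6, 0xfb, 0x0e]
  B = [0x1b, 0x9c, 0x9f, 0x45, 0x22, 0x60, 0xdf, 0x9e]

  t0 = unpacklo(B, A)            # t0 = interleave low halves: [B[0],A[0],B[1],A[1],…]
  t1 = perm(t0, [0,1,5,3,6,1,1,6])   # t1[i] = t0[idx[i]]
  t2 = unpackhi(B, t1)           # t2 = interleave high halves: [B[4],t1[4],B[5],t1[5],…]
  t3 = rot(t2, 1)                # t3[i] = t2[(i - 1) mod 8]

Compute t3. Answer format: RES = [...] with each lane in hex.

  t0: 1b 95 9c 1b 9f 9a 45 15
  t1: 1b 95 9a 1b 45 95 95 45
  t2: 22 45 60 95 df 95 9e 45
  t3: 45 22 45 60 95 df 95 9e

RES = [0x45, 0x22, 0x45, 0x60, 0x95, 0xdf, 0x95, 0x9e]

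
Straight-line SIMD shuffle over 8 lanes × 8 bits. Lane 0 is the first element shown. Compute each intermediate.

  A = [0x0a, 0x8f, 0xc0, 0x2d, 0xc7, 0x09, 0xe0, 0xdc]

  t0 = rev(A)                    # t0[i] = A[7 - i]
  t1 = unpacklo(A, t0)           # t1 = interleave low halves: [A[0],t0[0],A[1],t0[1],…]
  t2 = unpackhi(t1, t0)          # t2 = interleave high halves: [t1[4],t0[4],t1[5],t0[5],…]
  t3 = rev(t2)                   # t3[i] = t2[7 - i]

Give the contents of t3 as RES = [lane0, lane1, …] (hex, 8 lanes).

RES = [ 0x0a  0xc7  0x8f  0x2d  0xc0  0x09  0x2d  0xc0 ]

t0 = [0xdc, 0xe0, 0x09, 0xc7, 0x2d, 0xc0, 0x8f, 0x0a]
t1 = [0x0a, 0xdc, 0x8f, 0xe0, 0xc0, 0x09, 0x2d, 0xc7]
t2 = [0xc0, 0x2d, 0x09, 0xc0, 0x2d, 0x8f, 0xc7, 0x0a]
t3 = [0x0a, 0xc7, 0x8f, 0x2d, 0xc0, 0x09, 0x2d, 0xc0]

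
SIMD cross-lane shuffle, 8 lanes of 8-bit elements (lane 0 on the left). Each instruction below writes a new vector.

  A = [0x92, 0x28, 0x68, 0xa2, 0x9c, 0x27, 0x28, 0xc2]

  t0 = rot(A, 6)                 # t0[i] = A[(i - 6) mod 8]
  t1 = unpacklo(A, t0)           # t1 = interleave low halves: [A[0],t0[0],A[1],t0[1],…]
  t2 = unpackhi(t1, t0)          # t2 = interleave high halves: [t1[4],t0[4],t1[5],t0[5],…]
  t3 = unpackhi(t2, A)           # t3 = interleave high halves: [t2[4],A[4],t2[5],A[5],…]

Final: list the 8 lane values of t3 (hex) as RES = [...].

RES = [ 0xa2  0x9c  0x92  0x27  0x27  0x28  0x28  0xc2 ]

→ t0 |68|a2|9c|27|28|c2|92|28|
→ t1 |92|68|28|a2|68|9c|a2|27|
→ t2 |68|28|9c|c2|a2|92|27|28|
→ t3 |a2|9c|92|27|27|28|28|c2|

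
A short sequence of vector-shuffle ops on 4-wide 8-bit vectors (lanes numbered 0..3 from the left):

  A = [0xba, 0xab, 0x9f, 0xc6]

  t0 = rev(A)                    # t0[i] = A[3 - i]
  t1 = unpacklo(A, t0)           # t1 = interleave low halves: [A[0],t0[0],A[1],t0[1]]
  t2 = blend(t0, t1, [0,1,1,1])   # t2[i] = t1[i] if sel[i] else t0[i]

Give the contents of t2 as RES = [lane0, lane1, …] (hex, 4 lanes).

RES = [0xc6, 0xc6, 0xab, 0x9f]

  t0: c6 9f ab ba
  t1: ba c6 ab 9f
  t2: c6 c6 ab 9f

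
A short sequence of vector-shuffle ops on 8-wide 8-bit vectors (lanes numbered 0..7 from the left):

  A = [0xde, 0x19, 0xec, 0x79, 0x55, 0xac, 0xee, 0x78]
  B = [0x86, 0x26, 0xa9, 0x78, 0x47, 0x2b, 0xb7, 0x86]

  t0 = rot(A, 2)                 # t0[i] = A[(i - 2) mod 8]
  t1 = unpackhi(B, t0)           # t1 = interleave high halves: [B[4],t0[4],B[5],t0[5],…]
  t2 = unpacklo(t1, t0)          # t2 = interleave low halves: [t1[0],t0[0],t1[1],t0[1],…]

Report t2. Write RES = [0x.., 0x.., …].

RES = [ 0x47  0xee  0xec  0x78  0x2b  0xde  0x79  0x19 ]

  t0: ee 78 de 19 ec 79 55 ac
  t1: 47 ec 2b 79 b7 55 86 ac
  t2: 47 ee ec 78 2b de 79 19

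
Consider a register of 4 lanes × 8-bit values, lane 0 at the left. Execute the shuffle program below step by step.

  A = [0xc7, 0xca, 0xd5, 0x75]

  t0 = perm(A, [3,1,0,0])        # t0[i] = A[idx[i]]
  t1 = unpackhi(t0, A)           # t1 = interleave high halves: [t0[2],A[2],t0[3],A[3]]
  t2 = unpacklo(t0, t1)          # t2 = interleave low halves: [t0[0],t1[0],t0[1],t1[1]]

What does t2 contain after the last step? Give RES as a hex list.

RES = [0x75, 0xc7, 0xca, 0xd5]

t0 = [0x75, 0xca, 0xc7, 0xc7]
t1 = [0xc7, 0xd5, 0xc7, 0x75]
t2 = [0x75, 0xc7, 0xca, 0xd5]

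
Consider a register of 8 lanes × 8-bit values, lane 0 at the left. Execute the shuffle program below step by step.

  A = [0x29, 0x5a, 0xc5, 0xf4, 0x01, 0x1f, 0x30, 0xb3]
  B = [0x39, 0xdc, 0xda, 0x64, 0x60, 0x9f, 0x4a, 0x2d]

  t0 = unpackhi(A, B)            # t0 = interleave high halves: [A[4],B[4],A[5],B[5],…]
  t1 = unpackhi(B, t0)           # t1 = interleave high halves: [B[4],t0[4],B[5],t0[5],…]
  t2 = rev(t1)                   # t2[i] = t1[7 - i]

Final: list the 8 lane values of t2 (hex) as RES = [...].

→ t0 |01|60|1f|9f|30|4a|b3|2d|
→ t1 |60|30|9f|4a|4a|b3|2d|2d|
→ t2 |2d|2d|b3|4a|4a|9f|30|60|

RES = [0x2d, 0x2d, 0xb3, 0x4a, 0x4a, 0x9f, 0x30, 0x60]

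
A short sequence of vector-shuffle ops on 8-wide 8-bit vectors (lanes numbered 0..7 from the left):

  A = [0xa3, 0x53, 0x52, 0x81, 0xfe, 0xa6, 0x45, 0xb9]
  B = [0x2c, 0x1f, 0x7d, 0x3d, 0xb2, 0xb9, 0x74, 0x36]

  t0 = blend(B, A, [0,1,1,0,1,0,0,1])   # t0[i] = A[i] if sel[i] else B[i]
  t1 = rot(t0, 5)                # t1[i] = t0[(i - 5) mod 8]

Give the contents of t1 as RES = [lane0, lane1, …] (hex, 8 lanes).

RES = [0x3d, 0xfe, 0xb9, 0x74, 0xb9, 0x2c, 0x53, 0x52]

t0 = [0x2c, 0x53, 0x52, 0x3d, 0xfe, 0xb9, 0x74, 0xb9]
t1 = [0x3d, 0xfe, 0xb9, 0x74, 0xb9, 0x2c, 0x53, 0x52]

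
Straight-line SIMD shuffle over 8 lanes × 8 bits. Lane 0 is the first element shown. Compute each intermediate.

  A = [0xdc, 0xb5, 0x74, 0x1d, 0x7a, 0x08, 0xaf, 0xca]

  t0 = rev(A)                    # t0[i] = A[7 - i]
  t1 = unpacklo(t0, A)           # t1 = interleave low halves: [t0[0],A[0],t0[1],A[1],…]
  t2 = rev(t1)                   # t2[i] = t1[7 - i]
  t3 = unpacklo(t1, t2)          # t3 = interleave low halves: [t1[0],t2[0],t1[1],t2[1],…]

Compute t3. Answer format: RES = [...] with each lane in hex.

t0 = [0xca, 0xaf, 0x08, 0x7a, 0x1d, 0x74, 0xb5, 0xdc]
t1 = [0xca, 0xdc, 0xaf, 0xb5, 0x08, 0x74, 0x7a, 0x1d]
t2 = [0x1d, 0x7a, 0x74, 0x08, 0xb5, 0xaf, 0xdc, 0xca]
t3 = [0xca, 0x1d, 0xdc, 0x7a, 0xaf, 0x74, 0xb5, 0x08]

RES = [ 0xca  0x1d  0xdc  0x7a  0xaf  0x74  0xb5  0x08 ]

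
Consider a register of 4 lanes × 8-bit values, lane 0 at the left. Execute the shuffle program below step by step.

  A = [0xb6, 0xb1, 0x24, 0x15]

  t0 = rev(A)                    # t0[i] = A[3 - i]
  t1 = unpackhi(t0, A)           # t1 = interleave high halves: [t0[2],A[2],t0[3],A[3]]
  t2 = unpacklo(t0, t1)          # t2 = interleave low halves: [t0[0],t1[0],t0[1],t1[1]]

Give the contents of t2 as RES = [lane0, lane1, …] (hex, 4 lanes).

→ t0 |15|24|b1|b6|
→ t1 |b1|24|b6|15|
→ t2 |15|b1|24|24|

RES = [ 0x15  0xb1  0x24  0x24 ]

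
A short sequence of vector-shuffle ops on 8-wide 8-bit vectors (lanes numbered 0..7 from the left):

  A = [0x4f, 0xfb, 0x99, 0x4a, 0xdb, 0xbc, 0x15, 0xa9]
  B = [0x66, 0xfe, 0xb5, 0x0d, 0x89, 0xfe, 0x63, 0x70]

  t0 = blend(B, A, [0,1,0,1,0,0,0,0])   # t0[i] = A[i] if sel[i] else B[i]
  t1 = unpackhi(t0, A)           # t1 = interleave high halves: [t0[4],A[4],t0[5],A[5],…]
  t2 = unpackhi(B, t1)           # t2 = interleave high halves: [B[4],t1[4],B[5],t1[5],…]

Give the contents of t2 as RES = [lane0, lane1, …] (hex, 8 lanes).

t0 = [0x66, 0xfb, 0xb5, 0x4a, 0x89, 0xfe, 0x63, 0x70]
t1 = [0x89, 0xdb, 0xfe, 0xbc, 0x63, 0x15, 0x70, 0xa9]
t2 = [0x89, 0x63, 0xfe, 0x15, 0x63, 0x70, 0x70, 0xa9]

RES = [0x89, 0x63, 0xfe, 0x15, 0x63, 0x70, 0x70, 0xa9]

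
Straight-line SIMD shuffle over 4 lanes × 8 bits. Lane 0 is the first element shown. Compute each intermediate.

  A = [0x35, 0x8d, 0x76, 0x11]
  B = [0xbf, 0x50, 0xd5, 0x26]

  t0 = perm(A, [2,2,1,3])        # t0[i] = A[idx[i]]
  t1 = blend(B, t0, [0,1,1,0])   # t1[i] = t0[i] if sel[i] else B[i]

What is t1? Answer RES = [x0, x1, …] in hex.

  t0: 76 76 8d 11
  t1: bf 76 8d 26

RES = [0xbf, 0x76, 0x8d, 0x26]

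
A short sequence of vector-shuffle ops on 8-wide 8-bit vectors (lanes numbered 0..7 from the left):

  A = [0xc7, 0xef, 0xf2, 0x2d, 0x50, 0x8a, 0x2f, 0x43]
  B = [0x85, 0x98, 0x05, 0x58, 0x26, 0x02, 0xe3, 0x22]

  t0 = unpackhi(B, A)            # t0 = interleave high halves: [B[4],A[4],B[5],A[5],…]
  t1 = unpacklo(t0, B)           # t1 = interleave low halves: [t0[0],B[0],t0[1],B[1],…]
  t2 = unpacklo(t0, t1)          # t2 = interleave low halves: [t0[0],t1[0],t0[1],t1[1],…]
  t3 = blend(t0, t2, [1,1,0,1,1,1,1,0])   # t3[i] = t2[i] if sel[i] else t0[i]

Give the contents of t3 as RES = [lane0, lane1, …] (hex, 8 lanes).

RES = [ 0x26  0x26  0x02  0x85  0x02  0x50  0x8a  0x43 ]

→ t0 |26|50|02|8a|e3|2f|22|43|
→ t1 |26|85|50|98|02|05|8a|58|
→ t2 |26|26|50|85|02|50|8a|98|
→ t3 |26|26|02|85|02|50|8a|43|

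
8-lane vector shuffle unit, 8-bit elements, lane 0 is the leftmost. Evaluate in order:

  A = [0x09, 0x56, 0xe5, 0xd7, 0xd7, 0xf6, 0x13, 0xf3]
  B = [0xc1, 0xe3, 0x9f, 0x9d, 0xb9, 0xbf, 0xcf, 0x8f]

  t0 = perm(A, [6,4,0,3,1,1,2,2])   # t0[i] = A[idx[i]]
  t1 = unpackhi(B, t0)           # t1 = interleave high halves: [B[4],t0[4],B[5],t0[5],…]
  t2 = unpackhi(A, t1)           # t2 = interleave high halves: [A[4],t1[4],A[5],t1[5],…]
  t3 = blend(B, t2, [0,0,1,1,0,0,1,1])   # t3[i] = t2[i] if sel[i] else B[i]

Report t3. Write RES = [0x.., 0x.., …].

RES = [0xc1, 0xe3, 0xf6, 0xe5, 0xb9, 0xbf, 0xf3, 0xe5]

t0 = [0x13, 0xd7, 0x09, 0xd7, 0x56, 0x56, 0xe5, 0xe5]
t1 = [0xb9, 0x56, 0xbf, 0x56, 0xcf, 0xe5, 0x8f, 0xe5]
t2 = [0xd7, 0xcf, 0xf6, 0xe5, 0x13, 0x8f, 0xf3, 0xe5]
t3 = [0xc1, 0xe3, 0xf6, 0xe5, 0xb9, 0xbf, 0xf3, 0xe5]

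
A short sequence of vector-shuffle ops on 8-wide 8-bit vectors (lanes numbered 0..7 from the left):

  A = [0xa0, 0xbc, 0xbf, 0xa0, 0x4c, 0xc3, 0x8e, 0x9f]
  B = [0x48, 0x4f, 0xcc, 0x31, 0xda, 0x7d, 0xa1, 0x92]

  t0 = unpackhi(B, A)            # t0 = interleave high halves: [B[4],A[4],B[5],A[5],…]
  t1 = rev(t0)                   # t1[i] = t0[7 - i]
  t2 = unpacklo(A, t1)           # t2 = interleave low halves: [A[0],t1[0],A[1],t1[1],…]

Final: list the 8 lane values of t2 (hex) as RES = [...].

t0 = [0xda, 0x4c, 0x7d, 0xc3, 0xa1, 0x8e, 0x92, 0x9f]
t1 = [0x9f, 0x92, 0x8e, 0xa1, 0xc3, 0x7d, 0x4c, 0xda]
t2 = [0xa0, 0x9f, 0xbc, 0x92, 0xbf, 0x8e, 0xa0, 0xa1]

RES = [0xa0, 0x9f, 0xbc, 0x92, 0xbf, 0x8e, 0xa0, 0xa1]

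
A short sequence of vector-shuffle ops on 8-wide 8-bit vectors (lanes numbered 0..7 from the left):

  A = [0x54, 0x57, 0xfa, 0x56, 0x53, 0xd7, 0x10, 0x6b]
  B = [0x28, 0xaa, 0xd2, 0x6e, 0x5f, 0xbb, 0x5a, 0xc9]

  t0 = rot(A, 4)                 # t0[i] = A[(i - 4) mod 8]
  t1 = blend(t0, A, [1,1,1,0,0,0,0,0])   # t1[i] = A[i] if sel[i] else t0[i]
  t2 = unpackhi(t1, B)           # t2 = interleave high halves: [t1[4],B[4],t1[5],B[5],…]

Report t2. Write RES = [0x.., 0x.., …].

→ t0 |53|d7|10|6b|54|57|fa|56|
→ t1 |54|57|fa|6b|54|57|fa|56|
→ t2 |54|5f|57|bb|fa|5a|56|c9|

RES = [ 0x54  0x5f  0x57  0xbb  0xfa  0x5a  0x56  0xc9 ]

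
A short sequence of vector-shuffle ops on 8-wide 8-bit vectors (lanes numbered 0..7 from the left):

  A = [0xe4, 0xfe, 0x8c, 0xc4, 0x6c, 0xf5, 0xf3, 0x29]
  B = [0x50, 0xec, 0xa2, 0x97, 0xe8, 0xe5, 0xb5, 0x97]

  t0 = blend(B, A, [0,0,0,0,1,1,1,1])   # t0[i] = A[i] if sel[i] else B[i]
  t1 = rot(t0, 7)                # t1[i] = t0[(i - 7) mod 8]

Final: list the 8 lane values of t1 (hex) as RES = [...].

RES = [0xec, 0xa2, 0x97, 0x6c, 0xf5, 0xf3, 0x29, 0x50]

t0 = [0x50, 0xec, 0xa2, 0x97, 0x6c, 0xf5, 0xf3, 0x29]
t1 = [0xec, 0xa2, 0x97, 0x6c, 0xf5, 0xf3, 0x29, 0x50]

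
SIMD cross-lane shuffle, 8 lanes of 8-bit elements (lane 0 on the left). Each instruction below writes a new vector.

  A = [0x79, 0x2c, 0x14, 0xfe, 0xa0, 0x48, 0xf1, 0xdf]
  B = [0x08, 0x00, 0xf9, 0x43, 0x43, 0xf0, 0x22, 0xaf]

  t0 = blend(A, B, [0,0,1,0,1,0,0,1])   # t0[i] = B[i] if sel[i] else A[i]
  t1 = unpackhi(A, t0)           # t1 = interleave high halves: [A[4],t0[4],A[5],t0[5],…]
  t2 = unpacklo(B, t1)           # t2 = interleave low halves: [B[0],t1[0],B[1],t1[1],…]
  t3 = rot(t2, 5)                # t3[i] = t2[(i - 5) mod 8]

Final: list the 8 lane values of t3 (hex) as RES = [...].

RES = [0x43, 0xf9, 0x48, 0x43, 0x48, 0x08, 0xa0, 0x00]

  t0: 79 2c f9 fe 43 48 f1 af
  t1: a0 43 48 48 f1 f1 df af
  t2: 08 a0 00 43 f9 48 43 48
  t3: 43 f9 48 43 48 08 a0 00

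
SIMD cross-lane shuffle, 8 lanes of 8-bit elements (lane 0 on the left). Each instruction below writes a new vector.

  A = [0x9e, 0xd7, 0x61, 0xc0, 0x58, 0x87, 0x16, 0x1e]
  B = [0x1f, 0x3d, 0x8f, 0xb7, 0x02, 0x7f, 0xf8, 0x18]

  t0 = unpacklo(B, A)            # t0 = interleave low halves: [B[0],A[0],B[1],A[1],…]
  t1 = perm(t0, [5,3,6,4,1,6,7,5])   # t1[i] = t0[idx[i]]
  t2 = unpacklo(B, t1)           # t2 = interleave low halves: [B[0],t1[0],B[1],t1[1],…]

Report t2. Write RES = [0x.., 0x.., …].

  t0: 1f 9e 3d d7 8f 61 b7 c0
  t1: 61 d7 b7 8f 9e b7 c0 61
  t2: 1f 61 3d d7 8f b7 b7 8f

RES = [ 0x1f  0x61  0x3d  0xd7  0x8f  0xb7  0xb7  0x8f ]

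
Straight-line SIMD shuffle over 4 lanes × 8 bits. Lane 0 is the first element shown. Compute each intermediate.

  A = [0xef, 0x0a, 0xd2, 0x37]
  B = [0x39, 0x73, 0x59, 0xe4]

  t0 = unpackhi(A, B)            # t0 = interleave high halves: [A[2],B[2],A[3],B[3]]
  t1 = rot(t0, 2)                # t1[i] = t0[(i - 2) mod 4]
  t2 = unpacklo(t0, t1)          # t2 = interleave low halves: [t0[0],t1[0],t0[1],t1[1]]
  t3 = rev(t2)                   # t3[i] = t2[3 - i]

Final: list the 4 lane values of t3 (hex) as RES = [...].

RES = [ 0xe4  0x59  0x37  0xd2 ]

t0 = [0xd2, 0x59, 0x37, 0xe4]
t1 = [0x37, 0xe4, 0xd2, 0x59]
t2 = [0xd2, 0x37, 0x59, 0xe4]
t3 = [0xe4, 0x59, 0x37, 0xd2]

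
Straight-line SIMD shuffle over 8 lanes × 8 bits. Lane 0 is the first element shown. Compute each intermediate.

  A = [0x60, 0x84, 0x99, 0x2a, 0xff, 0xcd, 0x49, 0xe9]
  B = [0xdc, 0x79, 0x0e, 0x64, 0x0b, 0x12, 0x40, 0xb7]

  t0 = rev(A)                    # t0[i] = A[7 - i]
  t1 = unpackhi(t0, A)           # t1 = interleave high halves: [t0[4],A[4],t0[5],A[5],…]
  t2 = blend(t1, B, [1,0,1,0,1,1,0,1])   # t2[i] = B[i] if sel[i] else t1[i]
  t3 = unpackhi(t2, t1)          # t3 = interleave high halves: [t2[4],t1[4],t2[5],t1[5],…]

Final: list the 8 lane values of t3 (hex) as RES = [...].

t0 = [0xe9, 0x49, 0xcd, 0xff, 0x2a, 0x99, 0x84, 0x60]
t1 = [0x2a, 0xff, 0x99, 0xcd, 0x84, 0x49, 0x60, 0xe9]
t2 = [0xdc, 0xff, 0x0e, 0xcd, 0x0b, 0x12, 0x60, 0xb7]
t3 = [0x0b, 0x84, 0x12, 0x49, 0x60, 0x60, 0xb7, 0xe9]

RES = [0x0b, 0x84, 0x12, 0x49, 0x60, 0x60, 0xb7, 0xe9]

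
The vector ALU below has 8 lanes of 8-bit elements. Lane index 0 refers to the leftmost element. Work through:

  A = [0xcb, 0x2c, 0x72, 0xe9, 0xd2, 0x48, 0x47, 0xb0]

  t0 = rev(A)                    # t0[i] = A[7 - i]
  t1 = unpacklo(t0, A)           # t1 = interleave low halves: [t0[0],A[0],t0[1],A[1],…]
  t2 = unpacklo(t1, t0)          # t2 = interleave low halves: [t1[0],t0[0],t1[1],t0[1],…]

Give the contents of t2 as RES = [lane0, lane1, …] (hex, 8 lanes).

RES = [ 0xb0  0xb0  0xcb  0x47  0x47  0x48  0x2c  0xd2 ]

  t0: b0 47 48 d2 e9 72 2c cb
  t1: b0 cb 47 2c 48 72 d2 e9
  t2: b0 b0 cb 47 47 48 2c d2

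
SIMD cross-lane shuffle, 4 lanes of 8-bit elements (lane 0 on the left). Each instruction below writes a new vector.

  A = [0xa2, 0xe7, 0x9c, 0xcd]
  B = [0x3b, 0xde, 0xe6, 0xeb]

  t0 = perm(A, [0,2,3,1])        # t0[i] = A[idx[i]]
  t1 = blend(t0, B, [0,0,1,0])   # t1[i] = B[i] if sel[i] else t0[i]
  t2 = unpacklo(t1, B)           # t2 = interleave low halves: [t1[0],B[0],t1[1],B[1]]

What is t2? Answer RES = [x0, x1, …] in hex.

t0 = [0xa2, 0x9c, 0xcd, 0xe7]
t1 = [0xa2, 0x9c, 0xe6, 0xe7]
t2 = [0xa2, 0x3b, 0x9c, 0xde]

RES = [0xa2, 0x3b, 0x9c, 0xde]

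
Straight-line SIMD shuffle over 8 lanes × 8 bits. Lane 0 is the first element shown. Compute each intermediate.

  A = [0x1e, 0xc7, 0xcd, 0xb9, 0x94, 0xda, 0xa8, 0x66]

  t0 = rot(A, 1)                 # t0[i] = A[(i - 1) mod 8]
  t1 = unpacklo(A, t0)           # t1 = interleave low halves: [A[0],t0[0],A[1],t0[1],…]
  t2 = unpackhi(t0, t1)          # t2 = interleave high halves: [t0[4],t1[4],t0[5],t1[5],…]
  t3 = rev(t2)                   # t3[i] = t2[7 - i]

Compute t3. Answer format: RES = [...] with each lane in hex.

RES = [0xcd, 0xa8, 0xb9, 0xda, 0xc7, 0x94, 0xcd, 0xb9]

  t0: 66 1e c7 cd b9 94 da a8
  t1: 1e 66 c7 1e cd c7 b9 cd
  t2: b9 cd 94 c7 da b9 a8 cd
  t3: cd a8 b9 da c7 94 cd b9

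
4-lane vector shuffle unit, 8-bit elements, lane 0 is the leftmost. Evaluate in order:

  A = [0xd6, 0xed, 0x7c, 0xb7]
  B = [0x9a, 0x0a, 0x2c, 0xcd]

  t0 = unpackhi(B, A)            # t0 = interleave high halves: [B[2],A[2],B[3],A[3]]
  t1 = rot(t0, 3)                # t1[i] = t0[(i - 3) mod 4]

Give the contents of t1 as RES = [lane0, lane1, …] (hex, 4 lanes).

→ t0 |2c|7c|cd|b7|
→ t1 |7c|cd|b7|2c|

RES = [ 0x7c  0xcd  0xb7  0x2c ]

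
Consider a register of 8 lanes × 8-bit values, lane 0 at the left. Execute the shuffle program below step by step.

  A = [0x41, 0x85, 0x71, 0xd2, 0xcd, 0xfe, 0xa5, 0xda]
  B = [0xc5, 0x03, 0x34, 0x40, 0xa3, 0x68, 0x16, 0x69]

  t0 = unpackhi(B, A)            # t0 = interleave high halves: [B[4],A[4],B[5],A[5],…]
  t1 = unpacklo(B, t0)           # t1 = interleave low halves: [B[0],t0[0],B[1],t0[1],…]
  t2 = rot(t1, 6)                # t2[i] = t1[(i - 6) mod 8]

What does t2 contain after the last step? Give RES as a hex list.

RES = [ 0x03  0xcd  0x34  0x68  0x40  0xfe  0xc5  0xa3 ]

  t0: a3 cd 68 fe 16 a5 69 da
  t1: c5 a3 03 cd 34 68 40 fe
  t2: 03 cd 34 68 40 fe c5 a3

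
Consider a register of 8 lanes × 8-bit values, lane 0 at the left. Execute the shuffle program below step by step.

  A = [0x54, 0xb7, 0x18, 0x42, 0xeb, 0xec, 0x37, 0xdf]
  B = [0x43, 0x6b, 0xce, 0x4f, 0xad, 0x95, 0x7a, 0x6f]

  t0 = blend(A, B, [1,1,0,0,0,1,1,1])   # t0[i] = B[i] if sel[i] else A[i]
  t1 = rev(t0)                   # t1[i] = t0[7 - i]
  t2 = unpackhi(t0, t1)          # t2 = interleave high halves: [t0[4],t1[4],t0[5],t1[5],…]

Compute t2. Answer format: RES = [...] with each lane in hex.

  t0: 43 6b 18 42 eb 95 7a 6f
  t1: 6f 7a 95 eb 42 18 6b 43
  t2: eb 42 95 18 7a 6b 6f 43

RES = [ 0xeb  0x42  0x95  0x18  0x7a  0x6b  0x6f  0x43 ]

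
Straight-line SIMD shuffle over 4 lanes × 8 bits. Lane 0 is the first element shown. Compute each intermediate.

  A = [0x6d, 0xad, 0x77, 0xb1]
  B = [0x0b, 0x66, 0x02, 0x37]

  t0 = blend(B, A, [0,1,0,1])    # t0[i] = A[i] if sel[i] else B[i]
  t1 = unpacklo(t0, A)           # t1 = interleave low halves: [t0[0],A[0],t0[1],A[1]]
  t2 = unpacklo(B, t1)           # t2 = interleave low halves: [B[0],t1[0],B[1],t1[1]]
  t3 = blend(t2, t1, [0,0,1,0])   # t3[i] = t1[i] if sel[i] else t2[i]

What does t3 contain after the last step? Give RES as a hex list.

  t0: 0b ad 02 b1
  t1: 0b 6d ad ad
  t2: 0b 0b 66 6d
  t3: 0b 0b ad 6d

RES = [ 0x0b  0x0b  0xad  0x6d ]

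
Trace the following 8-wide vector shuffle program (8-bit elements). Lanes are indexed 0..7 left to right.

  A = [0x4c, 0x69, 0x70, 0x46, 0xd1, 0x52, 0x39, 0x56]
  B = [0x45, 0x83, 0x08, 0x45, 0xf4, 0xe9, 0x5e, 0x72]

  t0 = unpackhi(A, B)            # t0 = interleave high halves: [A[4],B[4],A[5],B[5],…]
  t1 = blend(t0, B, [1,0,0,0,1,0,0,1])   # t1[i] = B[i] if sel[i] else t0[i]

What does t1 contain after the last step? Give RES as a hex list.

RES = [0x45, 0xf4, 0x52, 0xe9, 0xf4, 0x5e, 0x56, 0x72]

  t0: d1 f4 52 e9 39 5e 56 72
  t1: 45 f4 52 e9 f4 5e 56 72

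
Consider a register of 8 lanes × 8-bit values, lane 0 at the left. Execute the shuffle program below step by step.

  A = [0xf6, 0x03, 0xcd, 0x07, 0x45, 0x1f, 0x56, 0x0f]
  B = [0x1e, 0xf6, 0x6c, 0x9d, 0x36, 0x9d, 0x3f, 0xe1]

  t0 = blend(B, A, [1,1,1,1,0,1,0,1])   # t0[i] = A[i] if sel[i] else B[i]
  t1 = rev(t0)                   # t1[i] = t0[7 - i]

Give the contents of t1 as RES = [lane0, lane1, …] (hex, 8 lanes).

→ t0 |f6|03|cd|07|36|1f|3f|0f|
→ t1 |0f|3f|1f|36|07|cd|03|f6|

RES = [ 0x0f  0x3f  0x1f  0x36  0x07  0xcd  0x03  0xf6 ]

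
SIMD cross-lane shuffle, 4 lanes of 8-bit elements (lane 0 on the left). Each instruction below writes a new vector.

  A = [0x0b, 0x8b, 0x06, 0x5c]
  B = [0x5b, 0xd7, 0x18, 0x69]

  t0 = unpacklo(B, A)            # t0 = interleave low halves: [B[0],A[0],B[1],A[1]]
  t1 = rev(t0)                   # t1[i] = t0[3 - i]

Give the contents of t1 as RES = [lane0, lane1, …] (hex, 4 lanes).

RES = [0x8b, 0xd7, 0x0b, 0x5b]

  t0: 5b 0b d7 8b
  t1: 8b d7 0b 5b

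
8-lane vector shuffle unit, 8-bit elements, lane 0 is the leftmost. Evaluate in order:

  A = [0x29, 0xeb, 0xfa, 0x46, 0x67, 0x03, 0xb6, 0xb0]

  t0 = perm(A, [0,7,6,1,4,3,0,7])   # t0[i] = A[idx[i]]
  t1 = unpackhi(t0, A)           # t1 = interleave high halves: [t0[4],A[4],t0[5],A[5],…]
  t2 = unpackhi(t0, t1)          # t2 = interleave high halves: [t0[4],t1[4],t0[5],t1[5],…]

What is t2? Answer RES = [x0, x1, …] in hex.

RES = [0x67, 0x29, 0x46, 0xb6, 0x29, 0xb0, 0xb0, 0xb0]

  t0: 29 b0 b6 eb 67 46 29 b0
  t1: 67 67 46 03 29 b6 b0 b0
  t2: 67 29 46 b6 29 b0 b0 b0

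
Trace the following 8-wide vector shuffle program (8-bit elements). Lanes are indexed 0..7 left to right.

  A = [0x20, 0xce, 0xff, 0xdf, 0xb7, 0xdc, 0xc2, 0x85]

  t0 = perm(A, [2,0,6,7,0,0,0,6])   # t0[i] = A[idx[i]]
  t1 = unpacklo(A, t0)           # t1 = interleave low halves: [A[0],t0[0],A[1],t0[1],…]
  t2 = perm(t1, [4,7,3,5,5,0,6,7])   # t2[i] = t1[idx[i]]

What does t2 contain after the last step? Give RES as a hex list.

t0 = [0xff, 0x20, 0xc2, 0x85, 0x20, 0x20, 0x20, 0xc2]
t1 = [0x20, 0xff, 0xce, 0x20, 0xff, 0xc2, 0xdf, 0x85]
t2 = [0xff, 0x85, 0x20, 0xc2, 0xc2, 0x20, 0xdf, 0x85]

RES = [ 0xff  0x85  0x20  0xc2  0xc2  0x20  0xdf  0x85 ]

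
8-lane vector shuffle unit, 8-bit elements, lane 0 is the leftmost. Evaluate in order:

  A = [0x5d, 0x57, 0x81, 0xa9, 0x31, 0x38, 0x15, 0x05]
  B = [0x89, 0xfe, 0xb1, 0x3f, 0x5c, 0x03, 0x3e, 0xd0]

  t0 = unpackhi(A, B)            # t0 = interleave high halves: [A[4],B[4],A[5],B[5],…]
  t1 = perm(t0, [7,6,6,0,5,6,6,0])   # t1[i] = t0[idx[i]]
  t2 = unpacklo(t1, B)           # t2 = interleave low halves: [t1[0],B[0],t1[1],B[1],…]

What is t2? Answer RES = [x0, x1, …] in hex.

RES = [ 0xd0  0x89  0x05  0xfe  0x05  0xb1  0x31  0x3f ]

t0 = [0x31, 0x5c, 0x38, 0x03, 0x15, 0x3e, 0x05, 0xd0]
t1 = [0xd0, 0x05, 0x05, 0x31, 0x3e, 0x05, 0x05, 0x31]
t2 = [0xd0, 0x89, 0x05, 0xfe, 0x05, 0xb1, 0x31, 0x3f]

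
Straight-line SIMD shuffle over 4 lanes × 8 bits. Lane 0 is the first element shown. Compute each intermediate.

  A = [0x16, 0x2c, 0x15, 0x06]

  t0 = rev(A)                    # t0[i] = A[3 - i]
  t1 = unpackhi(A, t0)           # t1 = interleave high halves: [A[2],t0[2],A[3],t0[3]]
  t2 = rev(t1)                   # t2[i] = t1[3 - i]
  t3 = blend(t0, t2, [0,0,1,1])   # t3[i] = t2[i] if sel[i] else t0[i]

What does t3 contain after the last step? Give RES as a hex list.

→ t0 |06|15|2c|16|
→ t1 |15|2c|06|16|
→ t2 |16|06|2c|15|
→ t3 |06|15|2c|15|

RES = [0x06, 0x15, 0x2c, 0x15]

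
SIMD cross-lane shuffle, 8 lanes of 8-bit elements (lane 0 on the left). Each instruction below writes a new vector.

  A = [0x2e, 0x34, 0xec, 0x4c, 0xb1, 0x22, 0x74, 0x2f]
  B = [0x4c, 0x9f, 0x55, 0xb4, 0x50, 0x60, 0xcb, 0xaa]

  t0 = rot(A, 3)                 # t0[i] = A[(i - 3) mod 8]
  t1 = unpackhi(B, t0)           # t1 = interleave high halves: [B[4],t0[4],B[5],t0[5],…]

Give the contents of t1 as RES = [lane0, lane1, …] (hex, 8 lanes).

  t0: 22 74 2f 2e 34 ec 4c b1
  t1: 50 34 60 ec cb 4c aa b1

RES = [0x50, 0x34, 0x60, 0xec, 0xcb, 0x4c, 0xaa, 0xb1]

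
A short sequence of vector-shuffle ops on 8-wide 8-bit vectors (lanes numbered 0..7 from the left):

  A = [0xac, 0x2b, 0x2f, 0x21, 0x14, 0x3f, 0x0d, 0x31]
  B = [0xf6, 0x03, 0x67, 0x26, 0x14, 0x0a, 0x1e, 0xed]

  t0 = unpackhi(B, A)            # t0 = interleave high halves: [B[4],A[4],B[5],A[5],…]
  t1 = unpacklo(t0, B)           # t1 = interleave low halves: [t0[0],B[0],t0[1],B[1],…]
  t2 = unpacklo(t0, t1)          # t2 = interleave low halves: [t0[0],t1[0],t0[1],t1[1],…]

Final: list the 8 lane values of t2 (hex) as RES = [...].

RES = [0x14, 0x14, 0x14, 0xf6, 0x0a, 0x14, 0x3f, 0x03]

  t0: 14 14 0a 3f 1e 0d ed 31
  t1: 14 f6 14 03 0a 67 3f 26
  t2: 14 14 14 f6 0a 14 3f 03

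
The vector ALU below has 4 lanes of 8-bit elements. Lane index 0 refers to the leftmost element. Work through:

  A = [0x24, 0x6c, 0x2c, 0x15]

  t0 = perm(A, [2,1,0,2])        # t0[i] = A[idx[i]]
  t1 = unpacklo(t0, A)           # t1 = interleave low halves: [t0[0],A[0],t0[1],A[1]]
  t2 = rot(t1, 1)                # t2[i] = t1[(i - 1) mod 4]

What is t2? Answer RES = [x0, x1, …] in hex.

  t0: 2c 6c 24 2c
  t1: 2c 24 6c 6c
  t2: 6c 2c 24 6c

RES = [ 0x6c  0x2c  0x24  0x6c ]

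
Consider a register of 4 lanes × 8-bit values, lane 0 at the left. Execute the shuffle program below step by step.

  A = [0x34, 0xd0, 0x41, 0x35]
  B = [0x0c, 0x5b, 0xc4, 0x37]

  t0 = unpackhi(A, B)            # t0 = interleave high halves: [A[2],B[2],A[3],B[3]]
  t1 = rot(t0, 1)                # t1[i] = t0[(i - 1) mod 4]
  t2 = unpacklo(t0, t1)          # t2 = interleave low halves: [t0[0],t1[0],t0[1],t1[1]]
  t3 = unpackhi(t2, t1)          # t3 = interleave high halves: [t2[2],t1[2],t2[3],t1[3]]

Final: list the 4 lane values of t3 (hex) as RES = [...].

RES = [ 0xc4  0xc4  0x41  0x35 ]

t0 = [0x41, 0xc4, 0x35, 0x37]
t1 = [0x37, 0x41, 0xc4, 0x35]
t2 = [0x41, 0x37, 0xc4, 0x41]
t3 = [0xc4, 0xc4, 0x41, 0x35]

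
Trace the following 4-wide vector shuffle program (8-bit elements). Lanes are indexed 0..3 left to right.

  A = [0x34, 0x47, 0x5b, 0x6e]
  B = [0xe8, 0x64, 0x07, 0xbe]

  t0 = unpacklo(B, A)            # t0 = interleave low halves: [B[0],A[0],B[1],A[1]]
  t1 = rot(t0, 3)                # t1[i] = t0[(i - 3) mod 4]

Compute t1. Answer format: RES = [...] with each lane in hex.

RES = [0x34, 0x64, 0x47, 0xe8]

t0 = [0xe8, 0x34, 0x64, 0x47]
t1 = [0x34, 0x64, 0x47, 0xe8]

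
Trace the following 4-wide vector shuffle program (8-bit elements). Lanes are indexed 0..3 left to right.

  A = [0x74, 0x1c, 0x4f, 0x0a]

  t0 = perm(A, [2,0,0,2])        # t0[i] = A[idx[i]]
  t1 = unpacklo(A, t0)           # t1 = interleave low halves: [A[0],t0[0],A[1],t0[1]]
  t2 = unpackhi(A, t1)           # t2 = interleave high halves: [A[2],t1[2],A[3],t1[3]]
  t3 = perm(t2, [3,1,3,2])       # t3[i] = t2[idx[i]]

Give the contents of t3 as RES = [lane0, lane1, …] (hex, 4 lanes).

→ t0 |4f|74|74|4f|
→ t1 |74|4f|1c|74|
→ t2 |4f|1c|0a|74|
→ t3 |74|1c|74|0a|

RES = [0x74, 0x1c, 0x74, 0x0a]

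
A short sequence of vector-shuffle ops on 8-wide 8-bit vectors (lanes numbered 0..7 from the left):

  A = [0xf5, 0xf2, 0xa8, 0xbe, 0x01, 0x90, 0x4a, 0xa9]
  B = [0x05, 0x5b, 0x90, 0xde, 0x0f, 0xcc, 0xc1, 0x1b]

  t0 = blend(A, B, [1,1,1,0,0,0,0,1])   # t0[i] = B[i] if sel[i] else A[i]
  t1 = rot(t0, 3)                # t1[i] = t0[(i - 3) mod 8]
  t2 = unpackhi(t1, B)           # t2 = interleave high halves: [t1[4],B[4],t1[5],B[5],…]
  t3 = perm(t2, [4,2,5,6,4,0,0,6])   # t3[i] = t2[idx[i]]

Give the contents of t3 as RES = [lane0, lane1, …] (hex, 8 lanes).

RES = [ 0xbe  0x90  0xc1  0x01  0xbe  0x5b  0x5b  0x01 ]

t0 = [0x05, 0x5b, 0x90, 0xbe, 0x01, 0x90, 0x4a, 0x1b]
t1 = [0x90, 0x4a, 0x1b, 0x05, 0x5b, 0x90, 0xbe, 0x01]
t2 = [0x5b, 0x0f, 0x90, 0xcc, 0xbe, 0xc1, 0x01, 0x1b]
t3 = [0xbe, 0x90, 0xc1, 0x01, 0xbe, 0x5b, 0x5b, 0x01]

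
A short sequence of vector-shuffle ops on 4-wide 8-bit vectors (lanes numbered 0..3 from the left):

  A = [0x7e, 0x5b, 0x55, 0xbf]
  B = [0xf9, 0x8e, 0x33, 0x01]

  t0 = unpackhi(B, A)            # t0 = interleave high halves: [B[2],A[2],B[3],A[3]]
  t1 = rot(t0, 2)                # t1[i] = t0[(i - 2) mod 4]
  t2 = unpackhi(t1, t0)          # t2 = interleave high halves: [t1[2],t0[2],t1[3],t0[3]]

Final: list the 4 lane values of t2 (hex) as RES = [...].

t0 = [0x33, 0x55, 0x01, 0xbf]
t1 = [0x01, 0xbf, 0x33, 0x55]
t2 = [0x33, 0x01, 0x55, 0xbf]

RES = [ 0x33  0x01  0x55  0xbf ]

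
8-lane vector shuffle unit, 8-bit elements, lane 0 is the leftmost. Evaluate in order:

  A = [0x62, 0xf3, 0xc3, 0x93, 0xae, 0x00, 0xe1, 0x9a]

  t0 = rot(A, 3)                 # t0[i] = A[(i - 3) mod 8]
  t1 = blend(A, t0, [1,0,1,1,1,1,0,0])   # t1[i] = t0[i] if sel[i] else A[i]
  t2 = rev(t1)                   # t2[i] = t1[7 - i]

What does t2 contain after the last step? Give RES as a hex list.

→ t0 |00|e1|9a|62|f3|c3|93|ae|
→ t1 |00|f3|9a|62|f3|c3|e1|9a|
→ t2 |9a|e1|c3|f3|62|9a|f3|00|

RES = [0x9a, 0xe1, 0xc3, 0xf3, 0x62, 0x9a, 0xf3, 0x00]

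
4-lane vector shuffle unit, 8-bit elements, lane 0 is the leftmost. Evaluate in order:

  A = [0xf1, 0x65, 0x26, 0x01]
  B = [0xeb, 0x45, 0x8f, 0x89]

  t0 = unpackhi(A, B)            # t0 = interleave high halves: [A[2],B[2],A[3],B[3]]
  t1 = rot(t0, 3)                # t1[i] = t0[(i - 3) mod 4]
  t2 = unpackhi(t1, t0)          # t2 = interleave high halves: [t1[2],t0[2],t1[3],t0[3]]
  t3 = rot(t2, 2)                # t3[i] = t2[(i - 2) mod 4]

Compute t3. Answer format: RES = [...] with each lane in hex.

RES = [ 0x26  0x89  0x89  0x01 ]

  t0: 26 8f 01 89
  t1: 8f 01 89 26
  t2: 89 01 26 89
  t3: 26 89 89 01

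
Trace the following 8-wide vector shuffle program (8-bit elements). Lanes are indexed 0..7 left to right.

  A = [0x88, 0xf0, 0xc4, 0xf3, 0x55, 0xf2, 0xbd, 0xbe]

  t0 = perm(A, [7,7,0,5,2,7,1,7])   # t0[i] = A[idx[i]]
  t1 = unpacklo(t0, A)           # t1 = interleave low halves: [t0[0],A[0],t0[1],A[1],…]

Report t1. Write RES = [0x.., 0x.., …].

→ t0 |be|be|88|f2|c4|be|f0|be|
→ t1 |be|88|be|f0|88|c4|f2|f3|

RES = [ 0xbe  0x88  0xbe  0xf0  0x88  0xc4  0xf2  0xf3 ]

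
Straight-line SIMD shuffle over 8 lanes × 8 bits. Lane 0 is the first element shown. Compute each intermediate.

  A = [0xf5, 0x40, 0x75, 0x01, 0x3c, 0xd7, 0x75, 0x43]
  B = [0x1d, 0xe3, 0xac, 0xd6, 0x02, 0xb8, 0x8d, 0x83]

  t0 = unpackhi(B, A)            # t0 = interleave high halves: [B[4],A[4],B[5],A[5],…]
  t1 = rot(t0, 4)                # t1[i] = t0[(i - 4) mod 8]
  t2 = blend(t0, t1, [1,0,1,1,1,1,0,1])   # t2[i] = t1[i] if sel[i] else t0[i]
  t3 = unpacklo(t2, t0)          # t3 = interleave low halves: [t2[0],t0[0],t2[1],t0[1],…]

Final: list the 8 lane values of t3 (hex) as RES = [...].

RES = [ 0x8d  0x02  0x3c  0x3c  0x83  0xb8  0x43  0xd7 ]

t0 = [0x02, 0x3c, 0xb8, 0xd7, 0x8d, 0x75, 0x83, 0x43]
t1 = [0x8d, 0x75, 0x83, 0x43, 0x02, 0x3c, 0xb8, 0xd7]
t2 = [0x8d, 0x3c, 0x83, 0x43, 0x02, 0x3c, 0x83, 0xd7]
t3 = [0x8d, 0x02, 0x3c, 0x3c, 0x83, 0xb8, 0x43, 0xd7]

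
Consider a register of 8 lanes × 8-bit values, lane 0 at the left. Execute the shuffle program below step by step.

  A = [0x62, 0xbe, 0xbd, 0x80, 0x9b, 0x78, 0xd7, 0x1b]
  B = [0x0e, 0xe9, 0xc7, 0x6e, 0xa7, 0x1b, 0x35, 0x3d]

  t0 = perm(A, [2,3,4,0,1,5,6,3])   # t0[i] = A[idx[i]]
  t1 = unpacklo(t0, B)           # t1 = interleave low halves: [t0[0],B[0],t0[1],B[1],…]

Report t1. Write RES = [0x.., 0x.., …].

RES = [0xbd, 0x0e, 0x80, 0xe9, 0x9b, 0xc7, 0x62, 0x6e]

  t0: bd 80 9b 62 be 78 d7 80
  t1: bd 0e 80 e9 9b c7 62 6e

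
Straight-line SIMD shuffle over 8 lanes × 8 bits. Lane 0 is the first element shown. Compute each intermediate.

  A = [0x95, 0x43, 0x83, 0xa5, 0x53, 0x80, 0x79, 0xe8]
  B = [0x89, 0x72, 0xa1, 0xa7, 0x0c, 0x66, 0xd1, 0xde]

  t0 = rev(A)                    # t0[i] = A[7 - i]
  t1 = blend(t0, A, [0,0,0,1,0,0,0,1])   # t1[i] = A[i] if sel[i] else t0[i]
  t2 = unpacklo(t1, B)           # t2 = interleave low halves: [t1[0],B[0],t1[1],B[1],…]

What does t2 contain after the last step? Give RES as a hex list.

→ t0 |e8|79|80|53|a5|83|43|95|
→ t1 |e8|79|80|a5|a5|83|43|e8|
→ t2 |e8|89|79|72|80|a1|a5|a7|

RES = [ 0xe8  0x89  0x79  0x72  0x80  0xa1  0xa5  0xa7 ]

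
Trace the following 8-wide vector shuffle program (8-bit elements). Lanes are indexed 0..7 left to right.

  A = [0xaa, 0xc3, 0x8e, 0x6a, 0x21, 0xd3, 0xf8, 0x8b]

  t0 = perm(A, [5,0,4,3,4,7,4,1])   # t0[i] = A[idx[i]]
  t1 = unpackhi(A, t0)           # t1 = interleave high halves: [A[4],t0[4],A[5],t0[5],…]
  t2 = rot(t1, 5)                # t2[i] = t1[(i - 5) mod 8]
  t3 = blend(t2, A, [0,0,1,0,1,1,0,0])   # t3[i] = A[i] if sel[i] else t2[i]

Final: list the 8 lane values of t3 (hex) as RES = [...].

RES = [ 0x8b  0xf8  0x8e  0x8b  0x21  0xd3  0x21  0xd3 ]

t0 = [0xd3, 0xaa, 0x21, 0x6a, 0x21, 0x8b, 0x21, 0xc3]
t1 = [0x21, 0x21, 0xd3, 0x8b, 0xf8, 0x21, 0x8b, 0xc3]
t2 = [0x8b, 0xf8, 0x21, 0x8b, 0xc3, 0x21, 0x21, 0xd3]
t3 = [0x8b, 0xf8, 0x8e, 0x8b, 0x21, 0xd3, 0x21, 0xd3]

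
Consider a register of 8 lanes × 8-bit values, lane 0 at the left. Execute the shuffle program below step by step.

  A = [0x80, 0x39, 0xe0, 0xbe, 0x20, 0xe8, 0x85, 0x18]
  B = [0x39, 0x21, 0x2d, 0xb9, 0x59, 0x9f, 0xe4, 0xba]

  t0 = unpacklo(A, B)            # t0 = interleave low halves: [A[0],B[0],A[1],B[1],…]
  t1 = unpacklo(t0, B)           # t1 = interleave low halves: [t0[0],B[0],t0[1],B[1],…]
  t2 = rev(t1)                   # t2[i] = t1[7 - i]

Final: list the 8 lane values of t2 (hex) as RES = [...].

RES = [0xb9, 0x21, 0x2d, 0x39, 0x21, 0x39, 0x39, 0x80]

  t0: 80 39 39 21 e0 2d be b9
  t1: 80 39 39 21 39 2d 21 b9
  t2: b9 21 2d 39 21 39 39 80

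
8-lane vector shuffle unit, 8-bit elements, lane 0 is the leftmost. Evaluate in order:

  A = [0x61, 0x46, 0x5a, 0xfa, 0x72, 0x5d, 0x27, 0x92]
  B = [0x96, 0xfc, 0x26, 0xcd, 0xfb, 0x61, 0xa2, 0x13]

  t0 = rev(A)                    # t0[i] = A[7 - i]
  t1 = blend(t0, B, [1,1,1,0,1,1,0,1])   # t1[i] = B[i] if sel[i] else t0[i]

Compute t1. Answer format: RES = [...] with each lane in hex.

RES = [ 0x96  0xfc  0x26  0x72  0xfb  0x61  0x46  0x13 ]

→ t0 |92|27|5d|72|fa|5a|46|61|
→ t1 |96|fc|26|72|fb|61|46|13|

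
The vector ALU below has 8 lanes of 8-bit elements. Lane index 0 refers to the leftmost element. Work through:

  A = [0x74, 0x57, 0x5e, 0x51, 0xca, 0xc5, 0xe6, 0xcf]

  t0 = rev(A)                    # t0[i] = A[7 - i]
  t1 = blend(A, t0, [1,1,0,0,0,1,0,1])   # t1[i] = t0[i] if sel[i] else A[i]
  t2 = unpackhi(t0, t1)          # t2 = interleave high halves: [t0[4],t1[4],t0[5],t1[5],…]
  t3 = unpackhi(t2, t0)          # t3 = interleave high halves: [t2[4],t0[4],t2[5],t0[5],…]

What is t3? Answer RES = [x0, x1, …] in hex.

  t0: cf e6 c5 ca 51 5e 57 74
  t1: cf e6 5e 51 ca 5e e6 74
  t2: 51 ca 5e 5e 57 e6 74 74
  t3: 57 51 e6 5e 74 57 74 74

RES = [0x57, 0x51, 0xe6, 0x5e, 0x74, 0x57, 0x74, 0x74]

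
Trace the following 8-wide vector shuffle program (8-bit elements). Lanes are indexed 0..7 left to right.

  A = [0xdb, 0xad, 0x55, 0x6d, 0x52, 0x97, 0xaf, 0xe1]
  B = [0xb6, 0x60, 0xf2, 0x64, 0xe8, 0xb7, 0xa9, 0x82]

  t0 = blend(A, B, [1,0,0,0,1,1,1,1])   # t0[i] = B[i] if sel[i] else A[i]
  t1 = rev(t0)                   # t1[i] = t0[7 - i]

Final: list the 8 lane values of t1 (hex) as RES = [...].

RES = [0x82, 0xa9, 0xb7, 0xe8, 0x6d, 0x55, 0xad, 0xb6]

  t0: b6 ad 55 6d e8 b7 a9 82
  t1: 82 a9 b7 e8 6d 55 ad b6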